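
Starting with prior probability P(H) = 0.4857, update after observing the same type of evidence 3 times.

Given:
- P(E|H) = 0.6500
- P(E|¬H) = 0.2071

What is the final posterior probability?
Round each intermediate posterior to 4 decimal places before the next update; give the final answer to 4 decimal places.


Sequential Bayesian updating:

Initial prior: P(H) = 0.4857

Update 1:
  P(E) = 0.6500 × 0.4857 + 0.2071 × 0.5143 = 0.31570500 + 0.10651153 = 0.42221653
  P(H|E) = 0.31570500 / 0.42221653 = 0.7477

Update 2:
  P(E) = 0.6500 × 0.7477 + 0.2071 × 0.2523 = 0.48600500 + 0.05225133 = 0.53825633
  P(H|E) = 0.48600500 / 0.53825633 = 0.9029

Update 3:
  P(E) = 0.6500 × 0.9029 + 0.2071 × 0.0971 = 0.58688500 + 0.02010941 = 0.60699441
  P(H|E) = 0.58688500 / 0.60699441 = 0.9669

Final posterior: 0.9669


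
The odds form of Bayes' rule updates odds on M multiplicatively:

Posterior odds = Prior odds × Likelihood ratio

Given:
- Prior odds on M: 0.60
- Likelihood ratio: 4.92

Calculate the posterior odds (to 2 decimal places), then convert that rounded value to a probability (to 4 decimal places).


Step 1: Calculate posterior odds
Posterior odds = Prior odds × LR
               = 0.60 × 4.92
               = 2.95

Step 2: Convert to probability
P(M|E) = Posterior odds / (1 + Posterior odds)
       = 2.95 / (1 + 2.95)
       = 2.95 / 3.95
       = 0.7468

The evidence increased P(M) from 0.3750 to 0.7468.


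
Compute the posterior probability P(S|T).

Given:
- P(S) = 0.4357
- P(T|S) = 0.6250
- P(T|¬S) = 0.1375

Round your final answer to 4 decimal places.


Bayes' theorem: P(S|T) = P(T|S) × P(S) / P(T)

Step 1: Calculate P(T) using law of total probability
P(T) = P(T|S)P(S) + P(T|¬S)P(¬S)
     = 0.6250 × 0.4357 + 0.1375 × 0.5643
     = 0.27231250 + 0.07759125
     = 0.34990375

Step 2: Apply Bayes' theorem
P(S|T) = P(T|S) × P(S) / P(T)
       = 0.27231250 / 0.34990375
       = 0.7782


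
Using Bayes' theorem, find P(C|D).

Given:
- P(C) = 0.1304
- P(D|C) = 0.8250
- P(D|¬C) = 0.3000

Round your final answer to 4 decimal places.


Bayes' theorem: P(C|D) = P(D|C) × P(C) / P(D)

Step 1: Calculate P(D) using law of total probability
P(D) = P(D|C)P(C) + P(D|¬C)P(¬C)
     = 0.8250 × 0.1304 + 0.3000 × 0.8696
     = 0.10758000 + 0.26088000
     = 0.36846000

Step 2: Apply Bayes' theorem
P(C|D) = P(D|C) × P(C) / P(D)
       = 0.10758000 / 0.36846000
       = 0.2920


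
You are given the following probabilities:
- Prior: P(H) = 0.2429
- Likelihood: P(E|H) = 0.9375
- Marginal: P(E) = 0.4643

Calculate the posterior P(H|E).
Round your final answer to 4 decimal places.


Using Bayes' theorem:

P(H|E) = P(E|H) × P(H) / P(E)
       = 0.9375 × 0.2429 / 0.4643
       = 0.22771875 / 0.4643
       = 0.4905

The evidence strengthens our belief in H.
Prior: 0.2429 → Posterior: 0.4905


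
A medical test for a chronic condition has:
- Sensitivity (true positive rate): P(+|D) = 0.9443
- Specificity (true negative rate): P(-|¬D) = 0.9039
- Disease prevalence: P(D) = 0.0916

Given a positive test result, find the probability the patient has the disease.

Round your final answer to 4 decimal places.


Let D = has disease, + = positive test

Given:
- P(D) = 0.0916 (prevalence)
- P(+|D) = 0.9443 (sensitivity)
- P(-|¬D) = 0.9039 (specificity)
- P(+|¬D) = 0.0961 (false positive rate = 1 - specificity)

Step 1: Find P(+)
P(+) = P(+|D)P(D) + P(+|¬D)P(¬D)
     = 0.9443 × 0.0916 + 0.0961 × 0.9084
     = 0.08649788 + 0.08729724
     = 0.17379512

Step 2: Apply Bayes' theorem for P(D|+)
P(D|+) = P(+|D)P(D) / P(+)
       = 0.08649788 / 0.17379512
       = 0.4977


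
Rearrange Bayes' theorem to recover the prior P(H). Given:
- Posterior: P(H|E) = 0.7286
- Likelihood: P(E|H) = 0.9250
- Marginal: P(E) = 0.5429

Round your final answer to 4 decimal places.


From Bayes' theorem: P(H|E) = P(E|H) × P(H) / P(E)

Rearranging for P(H):
P(H) = P(H|E) × P(E) / P(E|H)
     = 0.7286 × 0.5429 / 0.9250
     = 0.39555694 / 0.9250
     = 0.4276


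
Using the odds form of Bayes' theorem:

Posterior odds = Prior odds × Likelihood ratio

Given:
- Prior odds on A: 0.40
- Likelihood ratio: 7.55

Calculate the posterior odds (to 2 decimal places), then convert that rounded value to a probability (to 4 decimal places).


Step 1: Calculate posterior odds
Posterior odds = Prior odds × LR
               = 0.40 × 7.55
               = 3.02

Step 2: Convert to probability
P(A|E) = Posterior odds / (1 + Posterior odds)
       = 3.02 / (1 + 3.02)
       = 3.02 / 4.02
       = 0.7512

The evidence increased P(A) from 0.2857 to 0.7512.


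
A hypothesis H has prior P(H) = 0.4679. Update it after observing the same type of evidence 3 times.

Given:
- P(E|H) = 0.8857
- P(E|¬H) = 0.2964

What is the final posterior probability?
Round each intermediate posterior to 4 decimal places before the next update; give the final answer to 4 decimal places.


Sequential Bayesian updating:

Initial prior: P(H) = 0.4679

Update 1:
  P(E) = 0.8857 × 0.4679 + 0.2964 × 0.5321 = 0.41441903 + 0.15771444 = 0.57213347
  P(H|E) = 0.41441903 / 0.57213347 = 0.7243

Update 2:
  P(E) = 0.8857 × 0.7243 + 0.2964 × 0.2757 = 0.64151251 + 0.08171748 = 0.72322999
  P(H|E) = 0.64151251 / 0.72322999 = 0.8870

Update 3:
  P(E) = 0.8857 × 0.8870 + 0.2964 × 0.1130 = 0.78561590 + 0.03349320 = 0.81910910
  P(H|E) = 0.78561590 / 0.81910910 = 0.9591

Final posterior: 0.9591


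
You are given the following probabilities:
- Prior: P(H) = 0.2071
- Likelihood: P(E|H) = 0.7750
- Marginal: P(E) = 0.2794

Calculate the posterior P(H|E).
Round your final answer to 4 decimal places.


Using Bayes' theorem:

P(H|E) = P(E|H) × P(H) / P(E)
       = 0.7750 × 0.2071 / 0.2794
       = 0.16050250 / 0.2794
       = 0.5745

The evidence strengthens our belief in H.
Prior: 0.2071 → Posterior: 0.5745


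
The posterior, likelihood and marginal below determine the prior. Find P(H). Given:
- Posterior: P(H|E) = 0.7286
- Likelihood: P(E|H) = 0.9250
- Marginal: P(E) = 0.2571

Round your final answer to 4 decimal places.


From Bayes' theorem: P(H|E) = P(E|H) × P(H) / P(E)

Rearranging for P(H):
P(H) = P(H|E) × P(E) / P(E|H)
     = 0.7286 × 0.2571 / 0.9250
     = 0.18732306 / 0.9250
     = 0.2025


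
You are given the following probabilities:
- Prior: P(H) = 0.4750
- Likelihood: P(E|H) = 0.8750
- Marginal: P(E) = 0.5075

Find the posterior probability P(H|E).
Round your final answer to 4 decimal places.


Using Bayes' theorem:

P(H|E) = P(E|H) × P(H) / P(E)
       = 0.8750 × 0.4750 / 0.5075
       = 0.41562500 / 0.5075
       = 0.8190

The evidence strengthens our belief in H.
Prior: 0.4750 → Posterior: 0.8190


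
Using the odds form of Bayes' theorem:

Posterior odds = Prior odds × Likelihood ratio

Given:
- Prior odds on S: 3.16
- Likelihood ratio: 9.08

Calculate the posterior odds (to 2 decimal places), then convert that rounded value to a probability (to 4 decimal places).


Step 1: Calculate posterior odds
Posterior odds = Prior odds × LR
               = 3.16 × 9.08
               = 28.69

Step 2: Convert to probability
P(S|E) = Posterior odds / (1 + Posterior odds)
       = 28.69 / (1 + 28.69)
       = 28.69 / 29.69
       = 0.9663

The evidence increased P(S) from 0.7596 to 0.9663.


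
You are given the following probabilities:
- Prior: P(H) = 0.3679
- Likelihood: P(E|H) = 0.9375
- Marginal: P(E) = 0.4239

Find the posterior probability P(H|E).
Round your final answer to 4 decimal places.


Using Bayes' theorem:

P(H|E) = P(E|H) × P(H) / P(E)
       = 0.9375 × 0.3679 / 0.4239
       = 0.34490625 / 0.4239
       = 0.8137

The evidence strengthens our belief in H.
Prior: 0.3679 → Posterior: 0.8137


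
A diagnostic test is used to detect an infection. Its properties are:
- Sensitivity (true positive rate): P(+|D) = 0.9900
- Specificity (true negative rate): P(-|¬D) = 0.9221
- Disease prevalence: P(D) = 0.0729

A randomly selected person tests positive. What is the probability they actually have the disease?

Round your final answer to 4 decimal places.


Let D = has disease, + = positive test

Given:
- P(D) = 0.0729 (prevalence)
- P(+|D) = 0.9900 (sensitivity)
- P(-|¬D) = 0.9221 (specificity)
- P(+|¬D) = 0.0779 (false positive rate = 1 - specificity)

Step 1: Find P(+)
P(+) = P(+|D)P(D) + P(+|¬D)P(¬D)
     = 0.9900 × 0.0729 + 0.0779 × 0.9271
     = 0.07217100 + 0.07222109
     = 0.14439209

Step 2: Apply Bayes' theorem for P(D|+)
P(D|+) = P(+|D)P(D) / P(+)
       = 0.07217100 / 0.14439209
       = 0.4998


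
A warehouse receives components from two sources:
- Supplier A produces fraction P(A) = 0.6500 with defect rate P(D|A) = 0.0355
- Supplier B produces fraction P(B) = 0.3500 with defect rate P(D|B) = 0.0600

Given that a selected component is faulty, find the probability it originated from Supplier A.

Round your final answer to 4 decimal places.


Let A = from Supplier A, D = faulty

Given:
- P(A) = 0.6500, P(B) = 0.3500
- P(D|A) = 0.0355, P(D|B) = 0.0600

Step 1: Find P(D)
P(D) = P(D|A)P(A) + P(D|B)P(B)
     = 0.0355 × 0.6500 + 0.0600 × 0.3500
     = 0.02307500 + 0.02100000
     = 0.04407500

Step 2: Apply Bayes' theorem
P(A|D) = P(D|A)P(A) / P(D)
       = 0.02307500 / 0.04407500
       = 0.5235


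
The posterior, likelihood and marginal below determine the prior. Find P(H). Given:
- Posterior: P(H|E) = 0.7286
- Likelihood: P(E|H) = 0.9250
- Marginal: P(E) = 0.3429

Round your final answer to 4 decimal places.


From Bayes' theorem: P(H|E) = P(E|H) × P(H) / P(E)

Rearranging for P(H):
P(H) = P(H|E) × P(E) / P(E|H)
     = 0.7286 × 0.3429 / 0.9250
     = 0.24983694 / 0.9250
     = 0.2701


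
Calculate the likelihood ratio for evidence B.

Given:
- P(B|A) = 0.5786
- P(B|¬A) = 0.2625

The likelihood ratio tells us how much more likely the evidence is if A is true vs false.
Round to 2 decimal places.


Likelihood Ratio (LR) = P(B|A) / P(B|¬A)

LR = 0.5786 / 0.2625
   = 2.20

The evidence is 2.20 times more likely if A is true than if A is false.
LR > 1, so observing B raises the odds in favor of A.


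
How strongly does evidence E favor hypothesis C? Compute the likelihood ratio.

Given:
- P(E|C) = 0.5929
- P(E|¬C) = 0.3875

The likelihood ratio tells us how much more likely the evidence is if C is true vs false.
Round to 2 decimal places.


Likelihood Ratio (LR) = P(E|C) / P(E|¬C)

LR = 0.5929 / 0.3875
   = 1.53

The evidence is 1.53 times more likely if C is true than if C is false.
Because LR exceeds 1, E is evidence for C.


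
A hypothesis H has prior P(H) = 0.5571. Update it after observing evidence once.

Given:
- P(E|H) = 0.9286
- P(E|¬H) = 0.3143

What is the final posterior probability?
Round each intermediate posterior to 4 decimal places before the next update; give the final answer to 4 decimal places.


Sequential Bayesian updating:

Initial prior: P(H) = 0.5571

Update 1:
  P(E) = 0.9286 × 0.5571 + 0.3143 × 0.4429 = 0.51732306 + 0.13920347 = 0.65652653
  P(H|E) = 0.51732306 / 0.65652653 = 0.7880

Final posterior: 0.7880


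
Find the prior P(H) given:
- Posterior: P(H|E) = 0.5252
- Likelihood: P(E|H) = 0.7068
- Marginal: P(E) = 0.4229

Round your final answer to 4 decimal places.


From Bayes' theorem: P(H|E) = P(E|H) × P(H) / P(E)

Rearranging for P(H):
P(H) = P(H|E) × P(E) / P(E|H)
     = 0.5252 × 0.4229 / 0.7068
     = 0.22210708 / 0.7068
     = 0.3142


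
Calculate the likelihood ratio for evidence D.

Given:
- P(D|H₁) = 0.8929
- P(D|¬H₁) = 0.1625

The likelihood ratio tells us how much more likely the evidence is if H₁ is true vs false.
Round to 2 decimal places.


Likelihood Ratio (LR) = P(D|H₁) / P(D|¬H₁)

LR = 0.8929 / 0.1625
   = 5.49

The evidence is 5.49 times more likely if H₁ is true than if H₁ is false.
Since LR > 1, the evidence supports H₁ over ¬H₁.


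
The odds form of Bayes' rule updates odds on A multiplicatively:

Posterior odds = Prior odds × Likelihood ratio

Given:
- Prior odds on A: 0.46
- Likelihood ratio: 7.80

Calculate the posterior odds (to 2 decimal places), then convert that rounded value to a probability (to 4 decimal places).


Step 1: Calculate posterior odds
Posterior odds = Prior odds × LR
               = 0.46 × 7.80
               = 3.59

Step 2: Convert to probability
P(A|E) = Posterior odds / (1 + Posterior odds)
       = 3.59 / (1 + 3.59)
       = 3.59 / 4.59
       = 0.7821

The evidence increased P(A) from 0.3151 to 0.7821.


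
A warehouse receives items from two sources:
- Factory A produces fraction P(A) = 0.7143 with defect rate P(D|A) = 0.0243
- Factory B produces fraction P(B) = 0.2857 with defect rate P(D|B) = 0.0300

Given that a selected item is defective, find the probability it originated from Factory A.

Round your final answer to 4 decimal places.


Let A = from Factory A, D = defective

Given:
- P(A) = 0.7143, P(B) = 0.2857
- P(D|A) = 0.0243, P(D|B) = 0.0300

Step 1: Find P(D)
P(D) = P(D|A)P(A) + P(D|B)P(B)
     = 0.0243 × 0.7143 + 0.0300 × 0.2857
     = 0.01735749 + 0.00857100
     = 0.02592849

Step 2: Apply Bayes' theorem
P(A|D) = P(D|A)P(A) / P(D)
       = 0.01735749 / 0.02592849
       = 0.6694


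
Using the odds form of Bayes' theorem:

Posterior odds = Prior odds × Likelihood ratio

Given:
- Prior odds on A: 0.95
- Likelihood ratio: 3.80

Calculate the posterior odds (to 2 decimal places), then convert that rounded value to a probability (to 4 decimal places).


Step 1: Calculate posterior odds
Posterior odds = Prior odds × LR
               = 0.95 × 3.80
               = 3.61

Step 2: Convert to probability
P(A|E) = Posterior odds / (1 + Posterior odds)
       = 3.61 / (1 + 3.61)
       = 3.61 / 4.61
       = 0.7831

The evidence increased P(A) from 0.4872 to 0.7831.


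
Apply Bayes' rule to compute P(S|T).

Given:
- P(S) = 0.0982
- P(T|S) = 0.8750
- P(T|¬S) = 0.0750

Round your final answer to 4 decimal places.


Bayes' theorem: P(S|T) = P(T|S) × P(S) / P(T)

Step 1: Calculate P(T) using law of total probability
P(T) = P(T|S)P(S) + P(T|¬S)P(¬S)
     = 0.8750 × 0.0982 + 0.0750 × 0.9018
     = 0.08592500 + 0.06763500
     = 0.15356000

Step 2: Apply Bayes' theorem
P(S|T) = P(T|S) × P(S) / P(T)
       = 0.08592500 / 0.15356000
       = 0.5596


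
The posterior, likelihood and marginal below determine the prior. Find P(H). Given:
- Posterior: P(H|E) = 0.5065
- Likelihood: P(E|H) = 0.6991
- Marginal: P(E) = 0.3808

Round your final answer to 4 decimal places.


From Bayes' theorem: P(H|E) = P(E|H) × P(H) / P(E)

Rearranging for P(H):
P(H) = P(H|E) × P(E) / P(E|H)
     = 0.5065 × 0.3808 / 0.6991
     = 0.19287520 / 0.6991
     = 0.2759


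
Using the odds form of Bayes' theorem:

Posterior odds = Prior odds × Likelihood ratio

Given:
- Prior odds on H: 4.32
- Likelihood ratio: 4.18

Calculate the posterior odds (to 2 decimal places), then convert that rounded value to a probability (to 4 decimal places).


Step 1: Calculate posterior odds
Posterior odds = Prior odds × LR
               = 4.32 × 4.18
               = 18.06

Step 2: Convert to probability
P(H|E) = Posterior odds / (1 + Posterior odds)
       = 18.06 / (1 + 18.06)
       = 18.06 / 19.06
       = 0.9475

The evidence increased P(H) from 0.8120 to 0.9475.


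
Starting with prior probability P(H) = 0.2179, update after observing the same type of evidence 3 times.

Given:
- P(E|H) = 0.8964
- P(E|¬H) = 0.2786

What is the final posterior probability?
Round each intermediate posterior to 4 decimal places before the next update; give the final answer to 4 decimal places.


Sequential Bayesian updating:

Initial prior: P(H) = 0.2179

Update 1:
  P(E) = 0.8964 × 0.2179 + 0.2786 × 0.7821 = 0.19532556 + 0.21789306 = 0.41321862
  P(H|E) = 0.19532556 / 0.41321862 = 0.4727

Update 2:
  P(E) = 0.8964 × 0.4727 + 0.2786 × 0.5273 = 0.42372828 + 0.14690578 = 0.57063406
  P(H|E) = 0.42372828 / 0.57063406 = 0.7426

Update 3:
  P(E) = 0.8964 × 0.7426 + 0.2786 × 0.2574 = 0.66566664 + 0.07171164 = 0.73737828
  P(H|E) = 0.66566664 / 0.73737828 = 0.9027

Final posterior: 0.9027


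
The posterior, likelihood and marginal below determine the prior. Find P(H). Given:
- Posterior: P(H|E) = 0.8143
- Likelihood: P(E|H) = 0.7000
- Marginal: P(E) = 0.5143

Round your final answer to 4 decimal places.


From Bayes' theorem: P(H|E) = P(E|H) × P(H) / P(E)

Rearranging for P(H):
P(H) = P(H|E) × P(E) / P(E|H)
     = 0.8143 × 0.5143 / 0.7000
     = 0.41879449 / 0.7000
     = 0.5983


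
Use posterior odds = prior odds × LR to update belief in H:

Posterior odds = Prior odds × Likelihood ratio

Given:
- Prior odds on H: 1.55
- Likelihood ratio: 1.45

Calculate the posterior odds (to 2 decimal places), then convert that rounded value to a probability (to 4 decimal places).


Step 1: Calculate posterior odds
Posterior odds = Prior odds × LR
               = 1.55 × 1.45
               = 2.25

Step 2: Convert to probability
P(H|E) = Posterior odds / (1 + Posterior odds)
       = 2.25 / (1 + 2.25)
       = 2.25 / 3.25
       = 0.6923

The evidence increased P(H) from 0.6078 to 0.6923.


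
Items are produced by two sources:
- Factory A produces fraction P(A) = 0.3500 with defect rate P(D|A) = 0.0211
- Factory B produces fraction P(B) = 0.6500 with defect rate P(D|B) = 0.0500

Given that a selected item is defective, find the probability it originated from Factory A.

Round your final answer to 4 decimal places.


Let A = from Factory A, D = defective

Given:
- P(A) = 0.3500, P(B) = 0.6500
- P(D|A) = 0.0211, P(D|B) = 0.0500

Step 1: Find P(D)
P(D) = P(D|A)P(A) + P(D|B)P(B)
     = 0.0211 × 0.3500 + 0.0500 × 0.6500
     = 0.00738500 + 0.03250000
     = 0.03988500

Step 2: Apply Bayes' theorem
P(A|D) = P(D|A)P(A) / P(D)
       = 0.00738500 / 0.03988500
       = 0.1852


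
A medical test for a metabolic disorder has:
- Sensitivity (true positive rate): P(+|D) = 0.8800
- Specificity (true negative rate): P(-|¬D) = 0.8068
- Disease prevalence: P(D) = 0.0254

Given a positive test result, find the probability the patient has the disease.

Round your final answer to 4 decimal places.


Let D = has disease, + = positive test

Given:
- P(D) = 0.0254 (prevalence)
- P(+|D) = 0.8800 (sensitivity)
- P(-|¬D) = 0.8068 (specificity)
- P(+|¬D) = 0.1932 (false positive rate = 1 - specificity)

Step 1: Find P(+)
P(+) = P(+|D)P(D) + P(+|¬D)P(¬D)
     = 0.8800 × 0.0254 + 0.1932 × 0.9746
     = 0.02235200 + 0.18829272
     = 0.21064472

Step 2: Apply Bayes' theorem for P(D|+)
P(D|+) = P(+|D)P(D) / P(+)
       = 0.02235200 / 0.21064472
       = 0.1061


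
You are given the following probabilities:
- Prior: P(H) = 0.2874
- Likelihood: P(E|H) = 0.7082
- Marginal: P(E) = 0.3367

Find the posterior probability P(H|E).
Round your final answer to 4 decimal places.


Using Bayes' theorem:

P(H|E) = P(E|H) × P(H) / P(E)
       = 0.7082 × 0.2874 / 0.3367
       = 0.20353668 / 0.3367
       = 0.6045

The evidence strengthens our belief in H.
Prior: 0.2874 → Posterior: 0.6045


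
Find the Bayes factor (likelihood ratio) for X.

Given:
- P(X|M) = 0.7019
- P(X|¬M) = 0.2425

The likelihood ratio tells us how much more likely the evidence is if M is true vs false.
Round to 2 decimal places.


Likelihood Ratio (LR) = P(X|M) / P(X|¬M)

LR = 0.7019 / 0.2425
   = 2.89

The evidence is 2.89 times more likely if M is true than if M is false.
LR > 1, so observing X raises the odds in favor of M.


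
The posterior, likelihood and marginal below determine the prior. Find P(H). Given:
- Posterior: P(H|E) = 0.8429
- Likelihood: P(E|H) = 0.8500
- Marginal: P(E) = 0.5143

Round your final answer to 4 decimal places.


From Bayes' theorem: P(H|E) = P(E|H) × P(H) / P(E)

Rearranging for P(H):
P(H) = P(H|E) × P(E) / P(E|H)
     = 0.8429 × 0.5143 / 0.8500
     = 0.43350347 / 0.8500
     = 0.5100


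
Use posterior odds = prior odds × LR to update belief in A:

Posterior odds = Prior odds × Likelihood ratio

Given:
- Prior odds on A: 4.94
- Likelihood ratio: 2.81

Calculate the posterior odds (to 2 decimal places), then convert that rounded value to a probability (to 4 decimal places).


Step 1: Calculate posterior odds
Posterior odds = Prior odds × LR
               = 4.94 × 2.81
               = 13.88

Step 2: Convert to probability
P(A|E) = Posterior odds / (1 + Posterior odds)
       = 13.88 / (1 + 13.88)
       = 13.88 / 14.88
       = 0.9328

The evidence increased P(A) from 0.8316 to 0.9328.


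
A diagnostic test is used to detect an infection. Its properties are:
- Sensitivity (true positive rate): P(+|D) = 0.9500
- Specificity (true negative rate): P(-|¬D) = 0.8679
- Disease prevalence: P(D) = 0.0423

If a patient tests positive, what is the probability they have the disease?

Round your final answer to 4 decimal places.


Let D = has disease, + = positive test

Given:
- P(D) = 0.0423 (prevalence)
- P(+|D) = 0.9500 (sensitivity)
- P(-|¬D) = 0.8679 (specificity)
- P(+|¬D) = 0.1321 (false positive rate = 1 - specificity)

Step 1: Find P(+)
P(+) = P(+|D)P(D) + P(+|¬D)P(¬D)
     = 0.9500 × 0.0423 + 0.1321 × 0.9577
     = 0.04018500 + 0.12651217
     = 0.16669717

Step 2: Apply Bayes' theorem for P(D|+)
P(D|+) = P(+|D)P(D) / P(+)
       = 0.04018500 / 0.16669717
       = 0.2411


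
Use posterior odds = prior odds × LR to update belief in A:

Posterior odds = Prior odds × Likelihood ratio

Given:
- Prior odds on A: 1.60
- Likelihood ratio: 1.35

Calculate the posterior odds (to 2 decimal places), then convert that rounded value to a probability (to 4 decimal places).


Step 1: Calculate posterior odds
Posterior odds = Prior odds × LR
               = 1.60 × 1.35
               = 2.16

Step 2: Convert to probability
P(A|E) = Posterior odds / (1 + Posterior odds)
       = 2.16 / (1 + 2.16)
       = 2.16 / 3.16
       = 0.6835

The evidence increased P(A) from 0.6154 to 0.6835.


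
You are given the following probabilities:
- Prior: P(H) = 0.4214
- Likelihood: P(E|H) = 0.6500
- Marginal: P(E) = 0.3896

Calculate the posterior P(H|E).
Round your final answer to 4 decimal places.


Using Bayes' theorem:

P(H|E) = P(E|H) × P(H) / P(E)
       = 0.6500 × 0.4214 / 0.3896
       = 0.27391000 / 0.3896
       = 0.7031

The evidence strengthens our belief in H.
Prior: 0.4214 → Posterior: 0.7031


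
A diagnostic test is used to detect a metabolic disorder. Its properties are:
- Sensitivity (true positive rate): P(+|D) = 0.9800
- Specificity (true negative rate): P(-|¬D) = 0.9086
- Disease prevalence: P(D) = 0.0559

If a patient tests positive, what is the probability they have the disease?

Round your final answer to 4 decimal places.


Let D = has disease, + = positive test

Given:
- P(D) = 0.0559 (prevalence)
- P(+|D) = 0.9800 (sensitivity)
- P(-|¬D) = 0.9086 (specificity)
- P(+|¬D) = 0.0914 (false positive rate = 1 - specificity)

Step 1: Find P(+)
P(+) = P(+|D)P(D) + P(+|¬D)P(¬D)
     = 0.9800 × 0.0559 + 0.0914 × 0.9441
     = 0.05478200 + 0.08629074
     = 0.14107274

Step 2: Apply Bayes' theorem for P(D|+)
P(D|+) = P(+|D)P(D) / P(+)
       = 0.05478200 / 0.14107274
       = 0.3883


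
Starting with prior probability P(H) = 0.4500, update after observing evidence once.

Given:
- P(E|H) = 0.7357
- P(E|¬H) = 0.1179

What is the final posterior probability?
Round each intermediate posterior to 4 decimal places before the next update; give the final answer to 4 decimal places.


Sequential Bayesian updating:

Initial prior: P(H) = 0.4500

Update 1:
  P(E) = 0.7357 × 0.4500 + 0.1179 × 0.5500 = 0.33106500 + 0.06484500 = 0.39591000
  P(H|E) = 0.33106500 / 0.39591000 = 0.8362

Final posterior: 0.8362


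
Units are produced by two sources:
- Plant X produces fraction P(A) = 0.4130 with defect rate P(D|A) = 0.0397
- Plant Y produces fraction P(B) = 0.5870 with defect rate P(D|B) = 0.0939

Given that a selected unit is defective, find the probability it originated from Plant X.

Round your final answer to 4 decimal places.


Let A = from Plant X, D = defective

Given:
- P(A) = 0.4130, P(B) = 0.5870
- P(D|A) = 0.0397, P(D|B) = 0.0939

Step 1: Find P(D)
P(D) = P(D|A)P(A) + P(D|B)P(B)
     = 0.0397 × 0.4130 + 0.0939 × 0.5870
     = 0.01639610 + 0.05511930
     = 0.07151540

Step 2: Apply Bayes' theorem
P(A|D) = P(D|A)P(A) / P(D)
       = 0.01639610 / 0.07151540
       = 0.2293


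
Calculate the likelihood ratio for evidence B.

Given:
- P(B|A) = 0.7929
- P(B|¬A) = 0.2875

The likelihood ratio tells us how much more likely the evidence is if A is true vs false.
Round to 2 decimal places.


Likelihood Ratio (LR) = P(B|A) / P(B|¬A)

LR = 0.7929 / 0.2875
   = 2.76

The evidence is 2.76 times more likely if A is true than if A is false.
Because LR exceeds 1, B is evidence for A.


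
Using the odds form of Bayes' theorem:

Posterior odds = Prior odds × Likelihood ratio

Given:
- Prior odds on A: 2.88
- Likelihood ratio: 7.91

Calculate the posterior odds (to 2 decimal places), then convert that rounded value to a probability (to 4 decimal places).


Step 1: Calculate posterior odds
Posterior odds = Prior odds × LR
               = 2.88 × 7.91
               = 22.78

Step 2: Convert to probability
P(A|E) = Posterior odds / (1 + Posterior odds)
       = 22.78 / (1 + 22.78)
       = 22.78 / 23.78
       = 0.9579

The evidence increased P(A) from 0.7423 to 0.9579.


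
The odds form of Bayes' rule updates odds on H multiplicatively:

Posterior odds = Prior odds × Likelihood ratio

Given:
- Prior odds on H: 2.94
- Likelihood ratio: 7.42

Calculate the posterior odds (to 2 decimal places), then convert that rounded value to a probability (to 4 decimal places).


Step 1: Calculate posterior odds
Posterior odds = Prior odds × LR
               = 2.94 × 7.42
               = 21.81

Step 2: Convert to probability
P(H|E) = Posterior odds / (1 + Posterior odds)
       = 21.81 / (1 + 21.81)
       = 21.81 / 22.81
       = 0.9562

The evidence increased P(H) from 0.7462 to 0.9562.


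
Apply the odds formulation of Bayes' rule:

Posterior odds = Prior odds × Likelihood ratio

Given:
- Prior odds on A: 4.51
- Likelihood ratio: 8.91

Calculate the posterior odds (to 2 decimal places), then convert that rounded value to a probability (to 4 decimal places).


Step 1: Calculate posterior odds
Posterior odds = Prior odds × LR
               = 4.51 × 8.91
               = 40.18

Step 2: Convert to probability
P(A|E) = Posterior odds / (1 + Posterior odds)
       = 40.18 / (1 + 40.18)
       = 40.18 / 41.18
       = 0.9757

The evidence increased P(A) from 0.8185 to 0.9757.


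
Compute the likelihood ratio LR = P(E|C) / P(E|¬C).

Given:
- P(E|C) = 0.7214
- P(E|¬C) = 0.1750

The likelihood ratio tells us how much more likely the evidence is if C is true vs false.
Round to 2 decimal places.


Likelihood Ratio (LR) = P(E|C) / P(E|¬C)

LR = 0.7214 / 0.1750
   = 4.12

The evidence is 4.12 times more likely if C is true than if C is false.
Since LR > 1, the evidence supports C over ¬C.


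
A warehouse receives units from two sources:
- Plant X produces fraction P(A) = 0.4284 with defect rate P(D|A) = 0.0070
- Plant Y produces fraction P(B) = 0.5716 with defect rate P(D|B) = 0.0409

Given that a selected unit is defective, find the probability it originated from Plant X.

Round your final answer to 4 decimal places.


Let A = from Plant X, D = defective

Given:
- P(A) = 0.4284, P(B) = 0.5716
- P(D|A) = 0.0070, P(D|B) = 0.0409

Step 1: Find P(D)
P(D) = P(D|A)P(A) + P(D|B)P(B)
     = 0.0070 × 0.4284 + 0.0409 × 0.5716
     = 0.00299880 + 0.02337844
     = 0.02637724

Step 2: Apply Bayes' theorem
P(A|D) = P(D|A)P(A) / P(D)
       = 0.00299880 / 0.02637724
       = 0.1137


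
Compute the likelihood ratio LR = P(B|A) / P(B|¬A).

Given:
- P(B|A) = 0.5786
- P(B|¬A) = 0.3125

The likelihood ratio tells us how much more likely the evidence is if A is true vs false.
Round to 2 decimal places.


Likelihood Ratio (LR) = P(B|A) / P(B|¬A)

LR = 0.5786 / 0.3125
   = 1.85

The evidence is 1.85 times more likely if A is true than if A is false.
Because LR exceeds 1, B is evidence for A.


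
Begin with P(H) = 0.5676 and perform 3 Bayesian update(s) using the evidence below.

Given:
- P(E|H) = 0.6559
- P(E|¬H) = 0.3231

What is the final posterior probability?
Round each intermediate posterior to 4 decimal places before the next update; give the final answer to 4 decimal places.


Sequential Bayesian updating:

Initial prior: P(H) = 0.5676

Update 1:
  P(E) = 0.6559 × 0.5676 + 0.3231 × 0.4324 = 0.37228884 + 0.13970844 = 0.51199728
  P(H|E) = 0.37228884 / 0.51199728 = 0.7271

Update 2:
  P(E) = 0.6559 × 0.7271 + 0.3231 × 0.2729 = 0.47690489 + 0.08817399 = 0.56507888
  P(H|E) = 0.47690489 / 0.56507888 = 0.8440

Update 3:
  P(E) = 0.6559 × 0.8440 + 0.3231 × 0.1560 = 0.55357960 + 0.05040360 = 0.60398320
  P(H|E) = 0.55357960 / 0.60398320 = 0.9165

Final posterior: 0.9165


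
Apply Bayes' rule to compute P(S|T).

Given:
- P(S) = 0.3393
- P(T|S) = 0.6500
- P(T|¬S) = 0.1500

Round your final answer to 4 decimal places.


Bayes' theorem: P(S|T) = P(T|S) × P(S) / P(T)

Step 1: Calculate P(T) using law of total probability
P(T) = P(T|S)P(S) + P(T|¬S)P(¬S)
     = 0.6500 × 0.3393 + 0.1500 × 0.6607
     = 0.22054500 + 0.09910500
     = 0.31965000

Step 2: Apply Bayes' theorem
P(S|T) = P(T|S) × P(S) / P(T)
       = 0.22054500 / 0.31965000
       = 0.6900


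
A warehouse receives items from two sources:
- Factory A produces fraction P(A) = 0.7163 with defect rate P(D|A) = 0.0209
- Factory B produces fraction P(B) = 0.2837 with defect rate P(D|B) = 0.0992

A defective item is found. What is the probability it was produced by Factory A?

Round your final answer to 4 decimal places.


Let A = from Factory A, D = defective

Given:
- P(A) = 0.7163, P(B) = 0.2837
- P(D|A) = 0.0209, P(D|B) = 0.0992

Step 1: Find P(D)
P(D) = P(D|A)P(A) + P(D|B)P(B)
     = 0.0209 × 0.7163 + 0.0992 × 0.2837
     = 0.01497067 + 0.02814304
     = 0.04311371

Step 2: Apply Bayes' theorem
P(A|D) = P(D|A)P(A) / P(D)
       = 0.01497067 / 0.04311371
       = 0.3472


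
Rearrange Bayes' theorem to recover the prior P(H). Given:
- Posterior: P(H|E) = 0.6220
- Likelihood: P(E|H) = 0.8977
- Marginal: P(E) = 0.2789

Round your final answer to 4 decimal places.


From Bayes' theorem: P(H|E) = P(E|H) × P(H) / P(E)

Rearranging for P(H):
P(H) = P(H|E) × P(E) / P(E|H)
     = 0.6220 × 0.2789 / 0.8977
     = 0.17347580 / 0.8977
     = 0.1932


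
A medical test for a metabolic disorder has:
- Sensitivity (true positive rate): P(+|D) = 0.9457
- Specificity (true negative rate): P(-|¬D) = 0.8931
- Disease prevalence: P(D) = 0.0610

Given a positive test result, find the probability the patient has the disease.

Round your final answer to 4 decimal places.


Let D = has disease, + = positive test

Given:
- P(D) = 0.0610 (prevalence)
- P(+|D) = 0.9457 (sensitivity)
- P(-|¬D) = 0.8931 (specificity)
- P(+|¬D) = 0.1069 (false positive rate = 1 - specificity)

Step 1: Find P(+)
P(+) = P(+|D)P(D) + P(+|¬D)P(¬D)
     = 0.9457 × 0.0610 + 0.1069 × 0.9390
     = 0.05768770 + 0.10037910
     = 0.15806680

Step 2: Apply Bayes' theorem for P(D|+)
P(D|+) = P(+|D)P(D) / P(+)
       = 0.05768770 / 0.15806680
       = 0.3650


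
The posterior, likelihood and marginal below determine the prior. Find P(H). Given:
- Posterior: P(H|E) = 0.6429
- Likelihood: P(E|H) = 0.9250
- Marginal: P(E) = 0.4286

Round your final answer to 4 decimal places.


From Bayes' theorem: P(H|E) = P(E|H) × P(H) / P(E)

Rearranging for P(H):
P(H) = P(H|E) × P(E) / P(E|H)
     = 0.6429 × 0.4286 / 0.9250
     = 0.27554694 / 0.9250
     = 0.2979


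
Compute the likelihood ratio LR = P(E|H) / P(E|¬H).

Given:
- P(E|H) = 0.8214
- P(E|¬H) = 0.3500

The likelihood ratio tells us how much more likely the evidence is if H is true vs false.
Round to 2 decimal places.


Likelihood Ratio (LR) = P(E|H) / P(E|¬H)

LR = 0.8214 / 0.3500
   = 2.35

The evidence is 2.35 times more likely if H is true than if H is false.
LR > 1, so observing E raises the odds in favor of H.


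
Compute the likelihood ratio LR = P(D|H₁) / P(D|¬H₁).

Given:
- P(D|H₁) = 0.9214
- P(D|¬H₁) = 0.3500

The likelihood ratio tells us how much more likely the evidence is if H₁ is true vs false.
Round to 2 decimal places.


Likelihood Ratio (LR) = P(D|H₁) / P(D|¬H₁)

LR = 0.9214 / 0.3500
   = 2.63

The evidence is 2.63 times more likely if H₁ is true than if H₁ is false.
Since LR > 1, the evidence supports H₁ over ¬H₁.


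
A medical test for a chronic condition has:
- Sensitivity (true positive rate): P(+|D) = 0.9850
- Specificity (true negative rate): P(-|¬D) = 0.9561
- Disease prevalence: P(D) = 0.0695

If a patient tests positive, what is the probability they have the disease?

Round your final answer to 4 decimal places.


Let D = has disease, + = positive test

Given:
- P(D) = 0.0695 (prevalence)
- P(+|D) = 0.9850 (sensitivity)
- P(-|¬D) = 0.9561 (specificity)
- P(+|¬D) = 0.0439 (false positive rate = 1 - specificity)

Step 1: Find P(+)
P(+) = P(+|D)P(D) + P(+|¬D)P(¬D)
     = 0.9850 × 0.0695 + 0.0439 × 0.9305
     = 0.06845750 + 0.04084895
     = 0.10930645

Step 2: Apply Bayes' theorem for P(D|+)
P(D|+) = P(+|D)P(D) / P(+)
       = 0.06845750 / 0.10930645
       = 0.6263


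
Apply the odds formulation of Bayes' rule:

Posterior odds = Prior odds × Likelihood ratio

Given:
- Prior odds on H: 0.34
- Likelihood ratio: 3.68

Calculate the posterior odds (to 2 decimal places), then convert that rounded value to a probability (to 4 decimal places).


Step 1: Calculate posterior odds
Posterior odds = Prior odds × LR
               = 0.34 × 3.68
               = 1.25

Step 2: Convert to probability
P(H|E) = Posterior odds / (1 + Posterior odds)
       = 1.25 / (1 + 1.25)
       = 1.25 / 2.25
       = 0.5556

The evidence increased P(H) from 0.2537 to 0.5556.


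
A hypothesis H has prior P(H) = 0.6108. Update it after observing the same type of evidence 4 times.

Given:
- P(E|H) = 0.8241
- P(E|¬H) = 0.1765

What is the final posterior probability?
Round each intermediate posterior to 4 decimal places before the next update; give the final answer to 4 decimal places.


Sequential Bayesian updating:

Initial prior: P(H) = 0.6108

Update 1:
  P(E) = 0.8241 × 0.6108 + 0.1765 × 0.3892 = 0.50336028 + 0.06869380 = 0.57205408
  P(H|E) = 0.50336028 / 0.57205408 = 0.8799

Update 2:
  P(E) = 0.8241 × 0.8799 + 0.1765 × 0.1201 = 0.72512559 + 0.02119765 = 0.74632324
  P(H|E) = 0.72512559 / 0.74632324 = 0.9716

Update 3:
  P(E) = 0.8241 × 0.9716 + 0.1765 × 0.0284 = 0.80069556 + 0.00501260 = 0.80570816
  P(H|E) = 0.80069556 / 0.80570816 = 0.9938

Update 4:
  P(E) = 0.8241 × 0.9938 + 0.1765 × 0.0062 = 0.81899058 + 0.00109430 = 0.82008488
  P(H|E) = 0.81899058 / 0.82008488 = 0.9987

Final posterior: 0.9987


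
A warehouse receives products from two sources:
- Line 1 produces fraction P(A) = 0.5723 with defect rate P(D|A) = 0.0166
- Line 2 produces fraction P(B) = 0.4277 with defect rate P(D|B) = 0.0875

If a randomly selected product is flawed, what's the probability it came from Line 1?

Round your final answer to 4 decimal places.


Let A = from Line 1, D = flawed

Given:
- P(A) = 0.5723, P(B) = 0.4277
- P(D|A) = 0.0166, P(D|B) = 0.0875

Step 1: Find P(D)
P(D) = P(D|A)P(A) + P(D|B)P(B)
     = 0.0166 × 0.5723 + 0.0875 × 0.4277
     = 0.00950018 + 0.03742375
     = 0.04692393

Step 2: Apply Bayes' theorem
P(A|D) = P(D|A)P(A) / P(D)
       = 0.00950018 / 0.04692393
       = 0.2025


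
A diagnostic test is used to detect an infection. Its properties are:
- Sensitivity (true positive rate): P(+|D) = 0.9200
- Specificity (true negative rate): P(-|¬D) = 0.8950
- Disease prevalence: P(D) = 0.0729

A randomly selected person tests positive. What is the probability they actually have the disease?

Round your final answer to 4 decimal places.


Let D = has disease, + = positive test

Given:
- P(D) = 0.0729 (prevalence)
- P(+|D) = 0.9200 (sensitivity)
- P(-|¬D) = 0.8950 (specificity)
- P(+|¬D) = 0.1050 (false positive rate = 1 - specificity)

Step 1: Find P(+)
P(+) = P(+|D)P(D) + P(+|¬D)P(¬D)
     = 0.9200 × 0.0729 + 0.1050 × 0.9271
     = 0.06706800 + 0.09734550
     = 0.16441350

Step 2: Apply Bayes' theorem for P(D|+)
P(D|+) = P(+|D)P(D) / P(+)
       = 0.06706800 / 0.16441350
       = 0.4079


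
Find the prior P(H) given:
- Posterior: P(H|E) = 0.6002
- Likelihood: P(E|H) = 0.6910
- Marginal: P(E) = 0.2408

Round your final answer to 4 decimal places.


From Bayes' theorem: P(H|E) = P(E|H) × P(H) / P(E)

Rearranging for P(H):
P(H) = P(H|E) × P(E) / P(E|H)
     = 0.6002 × 0.2408 / 0.6910
     = 0.14452816 / 0.6910
     = 0.2092


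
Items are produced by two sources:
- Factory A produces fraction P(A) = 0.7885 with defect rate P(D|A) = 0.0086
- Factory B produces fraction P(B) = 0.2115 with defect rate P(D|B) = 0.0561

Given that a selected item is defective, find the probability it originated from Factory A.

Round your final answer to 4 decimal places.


Let A = from Factory A, D = defective

Given:
- P(A) = 0.7885, P(B) = 0.2115
- P(D|A) = 0.0086, P(D|B) = 0.0561

Step 1: Find P(D)
P(D) = P(D|A)P(A) + P(D|B)P(B)
     = 0.0086 × 0.7885 + 0.0561 × 0.2115
     = 0.00678110 + 0.01186515
     = 0.01864625

Step 2: Apply Bayes' theorem
P(A|D) = P(D|A)P(A) / P(D)
       = 0.00678110 / 0.01864625
       = 0.3637


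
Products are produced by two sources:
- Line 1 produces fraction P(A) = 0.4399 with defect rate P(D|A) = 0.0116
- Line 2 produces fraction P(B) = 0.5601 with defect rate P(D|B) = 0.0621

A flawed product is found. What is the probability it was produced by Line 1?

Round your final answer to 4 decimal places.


Let A = from Line 1, D = flawed

Given:
- P(A) = 0.4399, P(B) = 0.5601
- P(D|A) = 0.0116, P(D|B) = 0.0621

Step 1: Find P(D)
P(D) = P(D|A)P(A) + P(D|B)P(B)
     = 0.0116 × 0.4399 + 0.0621 × 0.5601
     = 0.00510284 + 0.03478221
     = 0.03988505

Step 2: Apply Bayes' theorem
P(A|D) = P(D|A)P(A) / P(D)
       = 0.00510284 / 0.03988505
       = 0.1279


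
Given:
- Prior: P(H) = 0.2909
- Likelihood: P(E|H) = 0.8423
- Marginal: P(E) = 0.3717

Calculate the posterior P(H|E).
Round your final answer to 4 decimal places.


Using Bayes' theorem:

P(H|E) = P(E|H) × P(H) / P(E)
       = 0.8423 × 0.2909 / 0.3717
       = 0.24502507 / 0.3717
       = 0.6592

The evidence strengthens our belief in H.
Prior: 0.2909 → Posterior: 0.6592


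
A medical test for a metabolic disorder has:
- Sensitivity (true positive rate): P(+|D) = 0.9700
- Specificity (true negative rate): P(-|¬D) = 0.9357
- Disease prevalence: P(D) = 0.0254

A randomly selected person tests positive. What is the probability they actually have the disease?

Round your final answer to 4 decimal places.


Let D = has disease, + = positive test

Given:
- P(D) = 0.0254 (prevalence)
- P(+|D) = 0.9700 (sensitivity)
- P(-|¬D) = 0.9357 (specificity)
- P(+|¬D) = 0.0643 (false positive rate = 1 - specificity)

Step 1: Find P(+)
P(+) = P(+|D)P(D) + P(+|¬D)P(¬D)
     = 0.9700 × 0.0254 + 0.0643 × 0.9746
     = 0.02463800 + 0.06266678
     = 0.08730478

Step 2: Apply Bayes' theorem for P(D|+)
P(D|+) = P(+|D)P(D) / P(+)
       = 0.02463800 / 0.08730478
       = 0.2822


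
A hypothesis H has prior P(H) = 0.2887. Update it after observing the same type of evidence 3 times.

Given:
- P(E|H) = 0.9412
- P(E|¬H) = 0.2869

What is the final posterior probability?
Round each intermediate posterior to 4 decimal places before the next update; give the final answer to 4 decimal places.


Sequential Bayesian updating:

Initial prior: P(H) = 0.2887

Update 1:
  P(E) = 0.9412 × 0.2887 + 0.2869 × 0.7113 = 0.27172444 + 0.20407197 = 0.47579641
  P(H|E) = 0.27172444 / 0.47579641 = 0.5711

Update 2:
  P(E) = 0.9412 × 0.5711 + 0.2869 × 0.4289 = 0.53751932 + 0.12305141 = 0.66057073
  P(H|E) = 0.53751932 / 0.66057073 = 0.8137

Update 3:
  P(E) = 0.9412 × 0.8137 + 0.2869 × 0.1863 = 0.76585444 + 0.05344947 = 0.81930391
  P(H|E) = 0.76585444 / 0.81930391 = 0.9348

Final posterior: 0.9348


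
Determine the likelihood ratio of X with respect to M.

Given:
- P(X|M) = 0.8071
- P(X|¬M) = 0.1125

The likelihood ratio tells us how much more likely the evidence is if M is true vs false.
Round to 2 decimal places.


Likelihood Ratio (LR) = P(X|M) / P(X|¬M)

LR = 0.8071 / 0.1125
   = 7.17

The evidence is 7.17 times more likely if M is true than if M is false.
Because LR exceeds 1, X is evidence for M.
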